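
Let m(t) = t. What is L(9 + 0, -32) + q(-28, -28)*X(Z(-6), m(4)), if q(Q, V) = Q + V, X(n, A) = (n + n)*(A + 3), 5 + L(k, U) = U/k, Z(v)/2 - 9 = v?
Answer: -42413/9 ≈ -4712.6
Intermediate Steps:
Z(v) = 18 + 2*v
L(k, U) = -5 + U/k
X(n, A) = 2*n*(3 + A) (X(n, A) = (2*n)*(3 + A) = 2*n*(3 + A))
L(9 + 0, -32) + q(-28, -28)*X(Z(-6), m(4)) = (-5 - 32/(9 + 0)) + (-28 - 28)*(2*(18 + 2*(-6))*(3 + 4)) = (-5 - 32/9) - 112*(18 - 12)*7 = (-5 - 32*1/9) - 112*6*7 = (-5 - 32/9) - 56*84 = -77/9 - 4704 = -42413/9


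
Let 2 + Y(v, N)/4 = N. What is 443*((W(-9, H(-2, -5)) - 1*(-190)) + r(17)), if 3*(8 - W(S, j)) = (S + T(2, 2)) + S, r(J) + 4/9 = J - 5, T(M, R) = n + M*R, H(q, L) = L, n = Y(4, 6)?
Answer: 832840/9 ≈ 92538.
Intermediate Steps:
Y(v, N) = -8 + 4*N
n = 16 (n = -8 + 4*6 = -8 + 24 = 16)
T(M, R) = 16 + M*R
r(J) = -49/9 + J (r(J) = -4/9 + (J - 5) = -4/9 + (-5 + J) = -49/9 + J)
W(S, j) = 4/3 - 2*S/3 (W(S, j) = 8 - ((S + (16 + 2*2)) + S)/3 = 8 - ((S + (16 + 4)) + S)/3 = 8 - ((S + 20) + S)/3 = 8 - ((20 + S) + S)/3 = 8 - (20 + 2*S)/3 = 8 + (-20/3 - 2*S/3) = 4/3 - 2*S/3)
443*((W(-9, H(-2, -5)) - 1*(-190)) + r(17)) = 443*(((4/3 - 2/3*(-9)) - 1*(-190)) + (-49/9 + 17)) = 443*(((4/3 + 6) + 190) + 104/9) = 443*((22/3 + 190) + 104/9) = 443*(592/3 + 104/9) = 443*(1880/9) = 832840/9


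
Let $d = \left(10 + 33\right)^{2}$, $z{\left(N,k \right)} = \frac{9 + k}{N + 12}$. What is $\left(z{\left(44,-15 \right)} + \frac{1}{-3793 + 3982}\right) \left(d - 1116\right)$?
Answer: $- \frac{8063}{108} \approx -74.657$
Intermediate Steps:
$z{\left(N,k \right)} = \frac{9 + k}{12 + N}$
$d = 1849$ ($d = 43^{2} = 1849$)
$\left(z{\left(44,-15 \right)} + \frac{1}{-3793 + 3982}\right) \left(d - 1116\right) = \left(\frac{9 - 15}{12 + 44} + \frac{1}{-3793 + 3982}\right) \left(1849 - 1116\right) = \left(\frac{1}{56} \left(-6\right) + \frac{1}{189}\right) 733 = \left(- \frac{3}{28} + \frac{1}{189}\right) 733 = \left(- \frac{11}{108}\right) 733 = - \frac{8063}{108}$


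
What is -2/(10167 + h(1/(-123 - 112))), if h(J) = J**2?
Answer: -55225/280736288 ≈ -0.00019671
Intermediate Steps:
-2/(10167 + h(1/(-123 - 112))) = -2/(10167 + (1/(-123 - 112))**2) = -2/(10167 + (1/(-235))**2) = -2/(10167 + (-1/235)**2) = -2/(10167 + 1/55225) = -2/561472576/55225 = -2*55225/561472576 = -55225/280736288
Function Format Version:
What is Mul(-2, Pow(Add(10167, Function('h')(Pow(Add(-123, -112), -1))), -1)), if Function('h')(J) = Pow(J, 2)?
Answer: Rational(-55225, 280736288) ≈ -0.00019671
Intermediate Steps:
Mul(-2, Pow(Add(10167, Function('h')(Pow(Add(-123, -112), -1))), -1)) = Mul(-2, Pow(Add(10167, Pow(Pow(Add(-123, -112), -1), 2)), -1)) = Mul(-2, Pow(Add(10167, Pow(Pow(-235, -1), 2)), -1)) = Mul(-2, Pow(Add(10167, Pow(Rational(-1, 235), 2)), -1)) = Mul(-2, Pow(Add(10167, Rational(1, 55225)), -1)) = Mul(-2, Pow(Rational(561472576, 55225), -1)) = Mul(-2, Rational(55225, 561472576)) = Rational(-55225, 280736288)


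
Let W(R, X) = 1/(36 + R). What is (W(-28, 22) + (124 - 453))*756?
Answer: -497259/2 ≈ -2.4863e+5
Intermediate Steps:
(W(-28, 22) + (124 - 453))*756 = (1/(36 - 28) + (124 - 453))*756 = (1/8 - 329)*756 = (⅛ - 329)*756 = -2631/8*756 = -497259/2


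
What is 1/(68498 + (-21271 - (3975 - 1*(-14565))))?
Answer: 1/28687 ≈ 3.4859e-5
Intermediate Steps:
1/(68498 + (-21271 - (3975 - 1*(-14565)))) = 1/(68498 + (-21271 - (3975 + 14565))) = 1/(68498 + (-21271 - 1*18540)) = 1/(68498 + (-21271 - 18540)) = 1/(68498 - 39811) = 1/28687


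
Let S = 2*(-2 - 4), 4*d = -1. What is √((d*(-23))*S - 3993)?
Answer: I*√4062 ≈ 63.734*I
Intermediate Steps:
d = -¼ (d = (¼)*(-1) = -¼ ≈ -0.25000)
S = -12 (S = 2*(-6) = -12)
√((d*(-23))*S - 3993) = √(-¼*(-23)*(-12) - 3993) = √((23/4)*(-12) - 3993) = √(-69 - 3993) = √(-4062) = I*√4062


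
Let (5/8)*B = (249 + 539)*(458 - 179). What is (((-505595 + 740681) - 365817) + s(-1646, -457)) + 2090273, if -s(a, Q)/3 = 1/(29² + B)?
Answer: 3454713696367/1763021 ≈ 1.9595e+6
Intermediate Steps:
B = 1758816/5 (B = 8*((249 + 539)*(458 - 179))/5 = 8*(788*279)/5 = (8/5)*219852 = 1758816/5 ≈ 3.5176e+5)
s(a, Q) = -15/1763021 (s(a, Q) = -3/(29² + 1758816/5) = -3/(841 + 1758816/5) = -3/1763021/5 = -3*5/1763021 = -15/1763021)
(((-505595 + 740681) - 365817) + s(-1646, -457)) + 2090273 = (((-505595 + 740681) - 365817) - 15/1763021) + 2090273 = ((235086 - 365817) - 15/1763021) + 2090273 = (-130731 - 15/1763021) + 2090273 = -230481498366/1763021 + 2090273 = 3454713696367/1763021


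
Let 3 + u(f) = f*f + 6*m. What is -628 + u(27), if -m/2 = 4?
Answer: 50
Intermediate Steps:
m = -8 (m = -2*4 = -8)
u(f) = -51 + f² (u(f) = -3 + (f*f + 6*(-8)) = -3 + (f² - 48) = -3 + (-48 + f²) = -51 + f²)
-628 + u(27) = -628 + (-51 + 27²) = -628 + (-51 + 729) = -628 + 678 = 50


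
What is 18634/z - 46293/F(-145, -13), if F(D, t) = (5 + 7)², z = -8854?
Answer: -68760253/212496 ≈ -323.58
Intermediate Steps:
F(D, t) = 144 (F(D, t) = 12² = 144)
18634/z - 46293/F(-145, -13) = 18634/(-8854) - 46293/144 = 18634*(-1/8854) - 46293*1/144 = -9317/4427 - 15431/48 = -68760253/212496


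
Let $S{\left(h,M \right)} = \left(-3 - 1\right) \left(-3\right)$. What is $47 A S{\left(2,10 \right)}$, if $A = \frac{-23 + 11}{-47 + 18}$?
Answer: $\frac{6768}{29} \approx 233.38$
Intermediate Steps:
$S{\left(h,M \right)} = 12$ ($S{\left(h,M \right)} = \left(-4\right) \left(-3\right) = 12$)
$A = \frac{12}{29}$ ($A = - \frac{12}{-29} = \left(-12\right) \left(- \frac{1}{29}\right) = \frac{12}{29} \approx 0.41379$)
$47 A S{\left(2,10 \right)} = 47 \cdot \frac{12}{29} \cdot 12 = \frac{564}{29} \cdot 12 = \frac{6768}{29}$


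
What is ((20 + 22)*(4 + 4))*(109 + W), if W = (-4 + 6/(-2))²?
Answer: 53088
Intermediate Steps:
W = 49 (W = (-4 + 6*(-½))² = (-4 - 3)² = (-7)² = 49)
((20 + 22)*(4 + 4))*(109 + W) = ((20 + 22)*(4 + 4))*(109 + 49) = (42*8)*158 = 336*158 = 53088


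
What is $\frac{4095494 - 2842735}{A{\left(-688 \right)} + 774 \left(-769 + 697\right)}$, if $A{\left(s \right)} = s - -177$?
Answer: $- \frac{1252759}{56239} \approx -22.276$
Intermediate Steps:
$A{\left(s \right)} = 177 + s$ ($A{\left(s \right)} = s + 177 = 177 + s$)
$\frac{4095494 - 2842735}{A{\left(-688 \right)} + 774 \left(-769 + 697\right)} = \frac{4095494 - 2842735}{\left(177 - 688\right) + 774 \left(-769 + 697\right)} = \frac{1252759}{-511 + 774 \left(-72\right)} = \frac{1252759}{-511 - 55728} = \frac{1252759}{-56239} = 1252759 \left(- \frac{1}{56239}\right) = - \frac{1252759}{56239}$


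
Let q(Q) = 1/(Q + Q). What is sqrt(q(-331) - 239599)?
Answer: I*sqrt(105002824818)/662 ≈ 489.49*I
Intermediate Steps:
q(Q) = 1/(2*Q)
sqrt(q(-331) - 239599) = sqrt((1/2)/(-331) - 239599) = sqrt((1/2)*(-1/331) - 239599) = sqrt(-1/662 - 239599) = sqrt(-158614539/662) = I*sqrt(105002824818)/662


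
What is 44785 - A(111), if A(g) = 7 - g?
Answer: 44889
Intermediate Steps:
44785 - A(111) = 44785 - (7 - 1*111) = 44785 - (7 - 111) = 44785 - 1*(-104) = 44785 + 104 = 44889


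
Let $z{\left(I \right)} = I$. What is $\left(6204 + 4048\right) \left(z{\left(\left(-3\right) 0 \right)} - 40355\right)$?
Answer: $-413719460$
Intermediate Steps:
$\left(6204 + 4048\right) \left(z{\left(\left(-3\right) 0 \right)} - 40355\right) = \left(6204 + 4048\right) \left(\left(-3\right) 0 - 40355\right) = 10252 \left(0 - 40355\right) = 10252 \left(-40355\right) = -413719460$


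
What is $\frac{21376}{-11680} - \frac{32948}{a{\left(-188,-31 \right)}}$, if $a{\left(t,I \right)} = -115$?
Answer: $\frac{477968}{1679} \approx 284.67$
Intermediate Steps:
$\frac{21376}{-11680} - \frac{32948}{a{\left(-188,-31 \right)}} = \frac{21376}{-11680} - \frac{32948}{-115} = 21376 \left(- \frac{1}{11680}\right) - - \frac{32948}{115} = - \frac{668}{365} + \frac{32948}{115} = \frac{477968}{1679}$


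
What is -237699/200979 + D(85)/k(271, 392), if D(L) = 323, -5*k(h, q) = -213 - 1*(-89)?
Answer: 32789601/2769044 ≈ 11.841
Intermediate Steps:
k(h, q) = 124/5 (k(h, q) = -(-213 - 1*(-89))/5 = -(-213 + 89)/5 = -⅕*(-124) = 124/5)
-237699/200979 + D(85)/k(271, 392) = -237699/200979 + 323/(124/5) = -237699*1/200979 + 323*(5/124) = -26411/22331 + 1615/124 = 32789601/2769044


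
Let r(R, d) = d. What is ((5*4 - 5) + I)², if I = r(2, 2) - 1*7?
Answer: 100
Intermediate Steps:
I = -5 (I = 2 - 1*7 = 2 - 7 = -5)
((5*4 - 5) + I)² = ((5*4 - 5) - 5)² = ((20 - 5) - 5)² = (15 - 5)² = 10² = 100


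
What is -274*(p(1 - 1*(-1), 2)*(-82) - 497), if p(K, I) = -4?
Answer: 46306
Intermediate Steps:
-274*(p(1 - 1*(-1), 2)*(-82) - 497) = -274*(-4*(-82) - 497) = -274*(328 - 497) = -274*(-169) = 46306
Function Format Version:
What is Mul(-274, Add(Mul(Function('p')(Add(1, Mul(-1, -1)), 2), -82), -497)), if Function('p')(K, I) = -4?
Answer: 46306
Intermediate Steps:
Mul(-274, Add(Mul(Function('p')(Add(1, Mul(-1, -1)), 2), -82), -497)) = Mul(-274, Add(Mul(-4, -82), -497)) = Mul(-274, Add(328, -497)) = Mul(-274, -169) = 46306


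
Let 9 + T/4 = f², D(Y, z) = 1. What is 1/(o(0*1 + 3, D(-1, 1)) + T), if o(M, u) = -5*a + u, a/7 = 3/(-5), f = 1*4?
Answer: 1/50 ≈ 0.020000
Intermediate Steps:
f = 4
a = -21/5 (a = 7*(3/(-5)) = 7*(3*(-⅕)) = 7*(-⅗) = -21/5 ≈ -4.2000)
o(M, u) = 21 + u (o(M, u) = -5*(-21/5) + u = 21 + u)
T = 28 (T = -36 + 4*4² = -36 + 4*16 = -36 + 64 = 28)
1/(o(0*1 + 3, D(-1, 1)) + T) = 1/((21 + 1) + 28) = 1/(22 + 28) = 1/50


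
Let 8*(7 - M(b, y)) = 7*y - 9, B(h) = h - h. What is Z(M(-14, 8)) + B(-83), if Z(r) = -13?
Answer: -13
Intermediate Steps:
B(h) = 0
M(b, y) = 65/8 - 7*y/8 (M(b, y) = 7 - (7*y - 9)/8 = 7 - (-9 + 7*y)/8 = 7 + (9/8 - 7*y/8) = 65/8 - 7*y/8)
Z(M(-14, 8)) + B(-83) = -13 + 0 = -13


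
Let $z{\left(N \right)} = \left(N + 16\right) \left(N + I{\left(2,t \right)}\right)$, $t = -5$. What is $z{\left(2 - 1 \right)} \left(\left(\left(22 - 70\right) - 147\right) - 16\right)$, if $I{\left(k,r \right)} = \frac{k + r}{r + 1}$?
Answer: $- \frac{25109}{4} \approx -6277.3$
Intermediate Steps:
$I{\left(k,r \right)} = \frac{k + r}{1 + r}$
$z{\left(N \right)} = \left(16 + N\right) \left(\frac{3}{4} + N\right)$ ($z{\left(N \right)} = \left(N + 16\right) \left(N + \frac{2 - 5}{1 - 5}\right) = \left(16 + N\right) \left(N + \frac{1}{-4} \left(-3\right)\right) = \left(16 + N\right) \left(N - - \frac{3}{4}\right) = \left(16 + N\right) \left(N + \frac{3}{4}\right) = \left(16 + N\right) \left(\frac{3}{4} + N\right)$)
$z{\left(2 - 1 \right)} \left(\left(\left(22 - 70\right) - 147\right) - 16\right) = \left(12 + \left(2 - 1\right)^{2} + \frac{67 \left(2 - 1\right)}{4}\right) \left(\left(\left(22 - 70\right) - 147\right) - 16\right) = \left(12 + 1^{2} + \frac{67}{4} \cdot 1\right) \left(\left(-48 - 147\right) - 16\right) = \left(12 + 1 + \frac{67}{4}\right) \left(-195 - 16\right) = \frac{119}{4} \left(-211\right) = - \frac{25109}{4}$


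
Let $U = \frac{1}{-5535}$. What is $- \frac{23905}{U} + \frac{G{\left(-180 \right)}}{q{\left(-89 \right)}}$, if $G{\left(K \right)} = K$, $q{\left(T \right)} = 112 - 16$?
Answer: $\frac{1058513385}{8} \approx 1.3231 \cdot 10^{8}$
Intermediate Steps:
$q{\left(T \right)} = 96$
$U = - \frac{1}{5535} \approx -0.00018067$
$- \frac{23905}{U} + \frac{G{\left(-180 \right)}}{q{\left(-89 \right)}} = - \frac{23905}{- \frac{1}{5535}} - \frac{180}{96} = \left(-23905\right) \left(-5535\right) - \frac{15}{8} = 132314175 - \frac{15}{8} = \frac{1058513385}{8}$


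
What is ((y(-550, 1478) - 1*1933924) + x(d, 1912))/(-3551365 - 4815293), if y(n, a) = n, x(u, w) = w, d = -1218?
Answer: 966281/4183329 ≈ 0.23098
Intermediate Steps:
((y(-550, 1478) - 1*1933924) + x(d, 1912))/(-3551365 - 4815293) = ((-550 - 1*1933924) + 1912)/(-3551365 - 4815293) = ((-550 - 1933924) + 1912)/(-8366658) = (-1934474 + 1912)*(-1/8366658) = -1932562*(-1/8366658) = 966281/4183329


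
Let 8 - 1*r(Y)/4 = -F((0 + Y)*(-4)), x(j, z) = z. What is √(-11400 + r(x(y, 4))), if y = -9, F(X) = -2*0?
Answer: 14*I*√58 ≈ 106.62*I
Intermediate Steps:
F(X) = 0
r(Y) = 32 (r(Y) = 32 - (-4)*0 = 32 - 4*0 = 32 + 0 = 32)
√(-11400 + r(x(y, 4))) = √(-11400 + 32) = √(-11368) = 14*I*√58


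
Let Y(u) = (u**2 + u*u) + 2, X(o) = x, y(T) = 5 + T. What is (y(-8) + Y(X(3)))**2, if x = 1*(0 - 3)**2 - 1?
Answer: 16129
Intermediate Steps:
x = 8 (x = 1*(-3)**2 - 1 = 1*9 - 1 = 9 - 1 = 8)
X(o) = 8
Y(u) = 2 + 2*u**2 (Y(u) = (u**2 + u**2) + 2 = 2*u**2 + 2 = 2 + 2*u**2)
(y(-8) + Y(X(3)))**2 = ((5 - 8) + (2 + 2*8**2))**2 = (-3 + (2 + 2*64))**2 = (-3 + (2 + 128))**2 = (-3 + 130)**2 = 127**2 = 16129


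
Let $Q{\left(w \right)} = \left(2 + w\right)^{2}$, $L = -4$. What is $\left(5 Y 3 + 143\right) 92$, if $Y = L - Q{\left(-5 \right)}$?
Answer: $-4784$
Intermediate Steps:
$Y = -13$ ($Y = -4 - \left(2 - 5\right)^{2} = -4 - \left(-3\right)^{2} = -4 - 9 = -13$)
$\left(5 Y 3 + 143\right) 92 = \left(5 \left(-13\right) 3 + 143\right) 92 = \left(\left(-65\right) 3 + 143\right) 92 = \left(-195 + 143\right) 92 = \left(-52\right) 92 = -4784$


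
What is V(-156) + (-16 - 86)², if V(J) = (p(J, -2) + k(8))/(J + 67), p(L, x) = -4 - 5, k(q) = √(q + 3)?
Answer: 925965/89 - √11/89 ≈ 10404.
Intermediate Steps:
k(q) = √(3 + q)
p(L, x) = -9
V(J) = (-9 + √11)/(67 + J) (V(J) = (-9 + √(3 + 8))/(J + 67) = (-9 + √11)/(67 + J))
V(-156) + (-16 - 86)² = (-9 + √11)/(67 - 156) + (-16 - 86)² = (-9 + √11)/(-89) + (-102)² = -(-9 + √11)/89 + 10404 = (9/89 - √11/89) + 10404 = 925965/89 - √11/89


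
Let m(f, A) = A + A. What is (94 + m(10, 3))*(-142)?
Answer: -14200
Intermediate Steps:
m(f, A) = 2*A
(94 + m(10, 3))*(-142) = (94 + 2*3)*(-142) = (94 + 6)*(-142) = 100*(-142) = -14200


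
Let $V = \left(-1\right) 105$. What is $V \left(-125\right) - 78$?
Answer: $13047$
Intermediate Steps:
$V = -105$
$V \left(-125\right) - 78 = \left(-105\right) \left(-125\right) - 78 = 13125 - 78 = 13047$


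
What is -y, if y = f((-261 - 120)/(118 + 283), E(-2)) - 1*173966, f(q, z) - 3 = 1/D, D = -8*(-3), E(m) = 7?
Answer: 4175111/24 ≈ 1.7396e+5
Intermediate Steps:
D = 24
f(q, z) = 73/24 (f(q, z) = 3 + 1/24 = 73/24)
y = -4175111/24 (y = 73/24 - 1*173966 = 73/24 - 173966 = -4175111/24 ≈ -1.7396e+5)
-y = -1*(-4175111/24) = 4175111/24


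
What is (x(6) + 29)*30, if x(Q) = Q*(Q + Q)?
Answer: 3030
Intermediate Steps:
x(Q) = 2*Q² (x(Q) = Q*(2*Q) = 2*Q²)
(x(6) + 29)*30 = (2*6² + 29)*30 = (2*36 + 29)*30 = (72 + 29)*30 = 101*30 = 3030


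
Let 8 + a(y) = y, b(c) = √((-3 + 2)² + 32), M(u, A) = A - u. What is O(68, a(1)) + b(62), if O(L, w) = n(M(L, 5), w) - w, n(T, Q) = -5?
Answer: 2 + √33 ≈ 7.7446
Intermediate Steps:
b(c) = √33 (b(c) = √((-1)² + 32) = √(1 + 32) = √33)
a(y) = -8 + y
O(L, w) = -5 - w
O(68, a(1)) + b(62) = (-5 - (-8 + 1)) + √33 = (-5 - 1*(-7)) + √33 = (-5 + 7) + √33 = 2 + √33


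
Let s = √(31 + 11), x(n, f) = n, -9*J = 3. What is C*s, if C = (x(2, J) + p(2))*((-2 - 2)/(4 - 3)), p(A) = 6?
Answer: -32*√42 ≈ -207.38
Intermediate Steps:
J = -⅓ (J = -⅑*3 = -⅓ ≈ -0.33333)
s = √42 ≈ 6.4807
C = -32 (C = (2 + 6)*((-2 - 2)/(4 - 3)) = 8*(-4/1) = 8*(-4*1) = 8*(-4) = -32)
C*s = -32*√42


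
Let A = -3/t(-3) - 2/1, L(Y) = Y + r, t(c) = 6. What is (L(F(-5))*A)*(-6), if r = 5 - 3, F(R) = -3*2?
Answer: -60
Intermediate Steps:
F(R) = -6
r = 2
L(Y) = 2 + Y (L(Y) = Y + 2 = 2 + Y)
A = -5/2 (A = -3/6 - 2/1 = -3*⅙ - 2*1 = -½ - 2 = -5/2 ≈ -2.5000)
(L(F(-5))*A)*(-6) = ((2 - 6)*(-5/2))*(-6) = -4*(-5/2)*(-6) = 10*(-6) = -60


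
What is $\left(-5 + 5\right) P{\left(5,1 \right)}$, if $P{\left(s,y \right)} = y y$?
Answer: $0$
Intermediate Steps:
$P{\left(s,y \right)} = y^{2}$
$\left(-5 + 5\right) P{\left(5,1 \right)} = \left(-5 + 5\right) 1^{2} = 0 \cdot 1 = 0$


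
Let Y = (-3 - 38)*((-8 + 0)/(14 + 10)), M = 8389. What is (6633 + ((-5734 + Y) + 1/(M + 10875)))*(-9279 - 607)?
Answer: -260717719405/28896 ≈ -9.0226e+6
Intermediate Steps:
Y = 41/3 (Y = -(-328)/24 = -41*(-1/3) = 41/3 ≈ 13.667)
(6633 + ((-5734 + Y) + 1/(M + 10875)))*(-9279 - 607) = (6633 + ((-5734 + 41/3) + 1/(8389 + 10875)))*(-9279 - 607) = (6633 + (-17161/3 + 1/19264))*(-9886) = (6633 - 330589501/57792)*(-9886) = (52744835/57792)*(-9886) = -260717719405/28896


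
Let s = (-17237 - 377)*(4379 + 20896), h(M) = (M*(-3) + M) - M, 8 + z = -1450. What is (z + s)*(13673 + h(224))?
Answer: -5787984199308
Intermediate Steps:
z = -1458 (z = -8 - 1450 = -1458)
h(M) = -3*M (h(M) = (-3*M + M) - M = -2*M - M = -3*M)
s = -445193850 (s = -17614*25275 = -445193850)
(z + s)*(13673 + h(224)) = (-1458 - 445193850)*(13673 - 3*224) = -445195308*(13673 - 672) = -445195308*13001 = -5787984199308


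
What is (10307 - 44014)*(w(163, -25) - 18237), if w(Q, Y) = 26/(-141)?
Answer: 86675629201/141 ≈ 6.1472e+8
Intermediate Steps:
w(Q, Y) = -26/141 (w(Q, Y) = 26*(-1/141) = -26/141)
(10307 - 44014)*(w(163, -25) - 18237) = (10307 - 44014)*(-26/141 - 18237) = -33707*(-2571443/141) = 86675629201/141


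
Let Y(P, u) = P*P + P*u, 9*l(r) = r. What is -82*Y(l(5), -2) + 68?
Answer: 10838/81 ≈ 133.80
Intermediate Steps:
l(r) = r/9
Y(P, u) = P² + P*u
-82*Y(l(5), -2) + 68 = -82*(⅑)*5*((⅑)*5 - 2) + 68 = -410*(5/9 - 2)/9 + 68 = -410*(-13)/(9*9) + 68 = -82*(-65/81) + 68 = 5330/81 + 68 = 10838/81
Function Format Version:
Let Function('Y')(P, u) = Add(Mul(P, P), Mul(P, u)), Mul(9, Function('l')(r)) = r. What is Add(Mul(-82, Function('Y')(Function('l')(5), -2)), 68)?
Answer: Rational(10838, 81) ≈ 133.80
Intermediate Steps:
Function('l')(r) = Mul(Rational(1, 9), r)
Function('Y')(P, u) = Add(Pow(P, 2), Mul(P, u))
Add(Mul(-82, Function('Y')(Function('l')(5), -2)), 68) = Add(Mul(-82, Mul(Mul(Rational(1, 9), 5), Add(Mul(Rational(1, 9), 5), -2))), 68) = Add(Mul(-82, Mul(Rational(5, 9), Add(Rational(5, 9), -2))), 68) = Add(Mul(-82, Mul(Rational(5, 9), Rational(-13, 9))), 68) = Add(Mul(-82, Rational(-65, 81)), 68) = Add(Rational(5330, 81), 68) = Rational(10838, 81)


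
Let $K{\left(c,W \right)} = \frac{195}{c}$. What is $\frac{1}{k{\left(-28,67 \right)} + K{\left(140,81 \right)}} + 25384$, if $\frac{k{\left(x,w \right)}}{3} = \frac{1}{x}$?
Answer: $\frac{228463}{9} \approx 25385.0$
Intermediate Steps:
$k{\left(x,w \right)} = \frac{3}{x}$
$\frac{1}{k{\left(-28,67 \right)} + K{\left(140,81 \right)}} + 25384 = \frac{1}{\frac{3}{-28} + \frac{195}{140}} + 25384 = \frac{1}{3 \left(- \frac{1}{28}\right) + 195 \cdot \frac{1}{140}} + 25384 = \frac{1}{- \frac{3}{28} + \frac{39}{28}} + 25384 = \frac{1}{\frac{9}{7}} + 25384 = \frac{7}{9} + 25384 = \frac{228463}{9}$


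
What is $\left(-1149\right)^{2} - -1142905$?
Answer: $2463106$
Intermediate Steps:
$\left(-1149\right)^{2} - -1142905 = 1320201 + 1142905 = 2463106$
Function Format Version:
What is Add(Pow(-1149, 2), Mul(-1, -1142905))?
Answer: 2463106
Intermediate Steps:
Add(Pow(-1149, 2), Mul(-1, -1142905)) = Add(1320201, 1142905) = 2463106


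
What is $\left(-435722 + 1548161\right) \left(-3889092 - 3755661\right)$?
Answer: $-8504321382567$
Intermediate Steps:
$\left(-435722 + 1548161\right) \left(-3889092 - 3755661\right) = 1112439 \left(-7644753\right) = -8504321382567$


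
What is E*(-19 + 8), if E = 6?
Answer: -66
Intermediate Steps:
E*(-19 + 8) = 6*(-19 + 8) = 6*(-11) = -66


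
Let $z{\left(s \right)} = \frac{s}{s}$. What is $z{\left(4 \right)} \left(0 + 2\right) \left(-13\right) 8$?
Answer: $-208$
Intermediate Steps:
$z{\left(s \right)} = 1$
$z{\left(4 \right)} \left(0 + 2\right) \left(-13\right) 8 = 1 \left(0 + 2\right) \left(-13\right) 8 = 1 \cdot 2 \left(-13\right) 8 = 2 \left(-13\right) 8 = \left(-26\right) 8 = -208$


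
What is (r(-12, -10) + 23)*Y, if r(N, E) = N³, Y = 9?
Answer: -15345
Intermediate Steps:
(r(-12, -10) + 23)*Y = ((-12)³ + 23)*9 = (-1728 + 23)*9 = -1705*9 = -15345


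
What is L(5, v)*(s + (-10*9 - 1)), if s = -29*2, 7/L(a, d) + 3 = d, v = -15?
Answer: 1043/18 ≈ 57.944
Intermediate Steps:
L(a, d) = 7/(-3 + d)
s = -58
L(5, v)*(s + (-10*9 - 1)) = (7/(-3 - 15))*(-58 + (-10*9 - 1)) = (7/(-18))*(-58 + (-90 - 1)) = (7*(-1/18))*(-58 - 91) = -7/18*(-149) = 1043/18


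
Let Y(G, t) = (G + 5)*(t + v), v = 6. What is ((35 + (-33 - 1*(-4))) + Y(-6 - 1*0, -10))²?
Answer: 100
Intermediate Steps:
Y(G, t) = (5 + G)*(6 + t) (Y(G, t) = (G + 5)*(t + 6) = (5 + G)*(6 + t))
((35 + (-33 - 1*(-4))) + Y(-6 - 1*0, -10))² = ((35 + (-33 - 1*(-4))) + (30 + 5*(-10) + 6*(-6 - 1*0) + (-6 - 1*0)*(-10)))² = ((35 + (-33 + 4)) + (30 - 50 + 6*(-6 + 0) + (-6 + 0)*(-10)))² = ((35 - 29) + (30 - 50 + 6*(-6) - 6*(-10)))² = (6 + (30 - 50 - 36 + 60))² = (6 + 4)² = 10² = 100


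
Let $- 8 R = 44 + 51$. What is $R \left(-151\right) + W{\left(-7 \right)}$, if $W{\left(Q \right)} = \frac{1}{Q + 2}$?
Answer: $\frac{71717}{40} \approx 1792.9$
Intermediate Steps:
$W{\left(Q \right)} = \frac{1}{2 + Q}$
$R = - \frac{95}{8}$ ($R = - \frac{44 + 51}{8} = \left(- \frac{1}{8}\right) 95 = - \frac{95}{8} \approx -11.875$)
$R \left(-151\right) + W{\left(-7 \right)} = \left(- \frac{95}{8}\right) \left(-151\right) + \frac{1}{2 - 7} = \frac{14345}{8} + \frac{1}{-5} = \frac{14345}{8} - \frac{1}{5} = \frac{71717}{40}$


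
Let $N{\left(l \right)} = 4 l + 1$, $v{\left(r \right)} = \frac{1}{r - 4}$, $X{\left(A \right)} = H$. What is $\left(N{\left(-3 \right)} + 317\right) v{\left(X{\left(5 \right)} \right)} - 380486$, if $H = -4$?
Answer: $- \frac{1522097}{4} \approx -3.8052 \cdot 10^{5}$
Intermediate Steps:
$X{\left(A \right)} = -4$
$v{\left(r \right)} = \frac{1}{-4 + r}$
$N{\left(l \right)} = 1 + 4 l$
$\left(N{\left(-3 \right)} + 317\right) v{\left(X{\left(5 \right)} \right)} - 380486 = \frac{\left(1 + 4 \left(-3\right)\right) + 317}{-4 - 4} - 380486 = \frac{\left(1 - 12\right) + 317}{-8} - 380486 = \left(-11 + 317\right) \left(- \frac{1}{8}\right) - 380486 = 306 \left(- \frac{1}{8}\right) - 380486 = - \frac{153}{4} - 380486 = - \frac{1522097}{4}$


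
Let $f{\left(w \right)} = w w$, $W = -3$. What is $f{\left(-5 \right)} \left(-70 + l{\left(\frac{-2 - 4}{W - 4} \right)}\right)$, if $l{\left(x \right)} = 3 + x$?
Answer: $- \frac{11575}{7} \approx -1653.6$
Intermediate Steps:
$f{\left(w \right)} = w^{2}$
$f{\left(-5 \right)} \left(-70 + l{\left(\frac{-2 - 4}{W - 4} \right)}\right) = \left(-5\right)^{2} \left(-70 + \left(3 + \frac{-2 - 4}{-3 - 4}\right)\right) = 25 \left(-70 + \left(3 - \frac{6}{-7}\right)\right) = 25 \left(-70 + \left(3 - - \frac{6}{7}\right)\right) = 25 \left(-70 + \left(3 + \frac{6}{7}\right)\right) = 25 \left(-70 + \frac{27}{7}\right) = 25 \left(- \frac{463}{7}\right) = - \frac{11575}{7}$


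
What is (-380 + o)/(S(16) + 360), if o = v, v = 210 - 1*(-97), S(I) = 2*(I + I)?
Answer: -73/424 ≈ -0.17217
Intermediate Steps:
S(I) = 4*I (S(I) = 2*(2*I) = 4*I)
v = 307 (v = 210 + 97 = 307)
o = 307
(-380 + o)/(S(16) + 360) = (-380 + 307)/(4*16 + 360) = -73/(64 + 360) = -73/424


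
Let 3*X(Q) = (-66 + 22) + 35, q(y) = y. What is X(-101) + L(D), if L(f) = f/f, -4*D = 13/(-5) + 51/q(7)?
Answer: -2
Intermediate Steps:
X(Q) = -3 (X(Q) = ((-66 + 22) + 35)/3 = (-44 + 35)/3 = (1/3)*(-9) = -3)
D = -41/35 (D = -(13/(-5) + 51/7)/4 = -(13*(-1/5) + 51*(1/7))/4 = -(-13/5 + 51/7)/4 = -1/4*164/35 = -41/35 ≈ -1.1714)
L(f) = 1
X(-101) + L(D) = -3 + 1 = -2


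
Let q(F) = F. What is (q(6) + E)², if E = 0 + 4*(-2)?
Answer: 4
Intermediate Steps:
E = -8 (E = 0 - 8 = -8)
(q(6) + E)² = (6 - 8)² = (-2)² = 4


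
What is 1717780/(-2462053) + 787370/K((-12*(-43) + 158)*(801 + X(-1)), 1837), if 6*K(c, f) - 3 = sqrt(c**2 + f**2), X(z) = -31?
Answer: -23135398437302989/33156912762155644 + 33778173*sqrt(13171481)/13467180748 ≈ 8.4051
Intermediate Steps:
K(c, f) = 1/2 + sqrt(c**2 + f**2)/6
1717780/(-2462053) + 787370/K((-12*(-43) + 158)*(801 + X(-1)), 1837) = 1717780/(-2462053) + 787370/(1/2 + sqrt(((-12*(-43) + 158)*(801 - 31))**2 + 1837**2)/6) = 1717780*(-1/2462053) + 787370/(1/2 + sqrt(((516 + 158)*770)**2 + 3374569)/6) = -1717780/2462053 + 787370/(1/2 + sqrt((674*770)**2 + 3374569)/6) = -1717780/2462053 + 787370/(1/2 + sqrt(518980**2 + 3374569)/6) = -1717780/2462053 + 787370/(1/2 + sqrt(269340240400 + 3374569)/6) = -1717780/2462053 + 787370/(1/2 + sqrt(269343614969)/6) = -1717780/2462053 + 787370/(1/2 + (143*sqrt(13171481))/6) = -1717780/2462053 + 787370/(1/2 + 143*sqrt(13171481)/6)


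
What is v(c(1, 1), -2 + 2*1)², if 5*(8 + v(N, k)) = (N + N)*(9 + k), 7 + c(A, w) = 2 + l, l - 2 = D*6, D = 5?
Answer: 198916/25 ≈ 7956.6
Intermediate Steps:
l = 32 (l = 2 + 5*6 = 2 + 30 = 32)
c(A, w) = 27 (c(A, w) = -7 + (2 + 32) = -7 + 34 = 27)
v(N, k) = -8 + 2*N*(9 + k)/5 (v(N, k) = -8 + ((N + N)*(9 + k))/5 = -8 + ((2*N)*(9 + k))/5 = -8 + (2*N*(9 + k))/5 = -8 + 2*N*(9 + k)/5)
v(c(1, 1), -2 + 2*1)² = (-8 + (18/5)*27 + (⅖)*27*(-2 + 2*1))² = (-8 + 486/5 + (⅖)*27*(-2 + 2))² = (-8 + 486/5 + (⅖)*27*0)² = (-8 + 486/5 + 0)² = (446/5)² = 198916/25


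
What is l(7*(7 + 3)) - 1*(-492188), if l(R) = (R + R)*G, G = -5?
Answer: 491488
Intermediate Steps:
l(R) = -10*R (l(R) = (R + R)*(-5) = (2*R)*(-5) = -10*R)
l(7*(7 + 3)) - 1*(-492188) = -70*(7 + 3) - 1*(-492188) = -70*10 + 492188 = -10*70 + 492188 = -700 + 492188 = 491488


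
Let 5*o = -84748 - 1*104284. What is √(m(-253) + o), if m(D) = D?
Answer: I*√951485/5 ≈ 195.09*I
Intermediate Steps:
o = -189032/5 (o = (-84748 - 1*104284)/5 = (-84748 - 104284)/5 = (⅕)*(-189032) = -189032/5 ≈ -37806.)
√(m(-253) + o) = √(-253 - 189032/5) = √(-190297/5) = I*√951485/5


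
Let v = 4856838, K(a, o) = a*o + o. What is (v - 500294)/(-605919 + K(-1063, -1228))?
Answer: 4356544/698217 ≈ 6.2395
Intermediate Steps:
K(a, o) = o + a*o
(v - 500294)/(-605919 + K(-1063, -1228)) = (4856838 - 500294)/(-605919 - 1228*(1 - 1063)) = 4356544/(-605919 - 1228*(-1062)) = 4356544/(-605919 + 1304136) = 4356544/698217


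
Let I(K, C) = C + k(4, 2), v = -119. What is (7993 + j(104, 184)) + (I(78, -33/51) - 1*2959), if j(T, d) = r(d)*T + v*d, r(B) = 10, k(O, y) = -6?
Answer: -269087/17 ≈ -15829.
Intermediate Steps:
I(K, C) = -6 + C (I(K, C) = C - 6 = -6 + C)
j(T, d) = -119*d + 10*T (j(T, d) = 10*T - 119*d = -119*d + 10*T)
(7993 + j(104, 184)) + (I(78, -33/51) - 1*2959) = (7993 + (-119*184 + 10*104)) + ((-6 - 33/51) - 1*2959) = (7993 + (-21896 + 1040)) + ((-6 - 33*1/51) - 2959) = (7993 - 20856) + ((-6 - 11/17) - 2959) = -12863 + (-113/17 - 2959) = -12863 - 50416/17 = -269087/17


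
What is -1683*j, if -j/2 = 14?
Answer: 47124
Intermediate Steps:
j = -28 (j = -2*14 = -28)
-1683*j = -1683*(-28) = 47124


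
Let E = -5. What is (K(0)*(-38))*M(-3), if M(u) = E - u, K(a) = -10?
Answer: -760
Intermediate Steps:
M(u) = -5 - u
(K(0)*(-38))*M(-3) = (-10*(-38))*(-5 - 1*(-3)) = 380*(-5 + 3) = 380*(-2) = -760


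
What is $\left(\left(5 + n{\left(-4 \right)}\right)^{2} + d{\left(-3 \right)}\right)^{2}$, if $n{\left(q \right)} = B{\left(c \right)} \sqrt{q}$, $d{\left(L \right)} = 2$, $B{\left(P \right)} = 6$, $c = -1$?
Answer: $-711 - 28080 i \approx -711.0 - 28080.0 i$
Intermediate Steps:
$n{\left(q \right)} = 6 \sqrt{q}$
$\left(\left(5 + n{\left(-4 \right)}\right)^{2} + d{\left(-3 \right)}\right)^{2} = \left(\left(5 + 6 \sqrt{-4}\right)^{2} + 2\right)^{2} = \left(\left(5 + 6 \cdot 2 i\right)^{2} + 2\right)^{2} = \left(\left(5 + 12 i\right)^{2} + 2\right)^{2} = \left(2 + \left(5 + 12 i\right)^{2}\right)^{2}$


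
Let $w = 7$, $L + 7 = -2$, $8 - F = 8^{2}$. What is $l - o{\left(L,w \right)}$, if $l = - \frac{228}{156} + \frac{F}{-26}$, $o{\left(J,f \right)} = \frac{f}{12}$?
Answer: $\frac{17}{156} \approx 0.10897$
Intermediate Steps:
$F = -56$ ($F = 8 - 8^{2} = 8 - 64 = -56$)
$L = -9$ ($L = -7 - 2 = -9$)
$o{\left(J,f \right)} = \frac{f}{12}$ ($o{\left(J,f \right)} = f \frac{1}{12} = \frac{f}{12}$)
$l = \frac{9}{13}$ ($l = - \frac{228}{156} - \frac{56}{-26} = \left(-228\right) \frac{1}{156} - - \frac{28}{13} = - \frac{19}{13} + \frac{28}{13} = \frac{9}{13} \approx 0.69231$)
$l - o{\left(L,w \right)} = \frac{9}{13} - \frac{1}{12} \cdot 7 = \frac{9}{13} - \frac{7}{12} = \frac{17}{156}$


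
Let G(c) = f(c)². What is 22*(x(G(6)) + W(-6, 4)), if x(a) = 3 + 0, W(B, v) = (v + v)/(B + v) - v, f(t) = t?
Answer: -110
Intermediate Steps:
W(B, v) = -v + 2*v/(B + v) (W(B, v) = (2*v)/(B + v) - v = 2*v/(B + v) - v = -v + 2*v/(B + v))
G(c) = c²
x(a) = 3
22*(x(G(6)) + W(-6, 4)) = 22*(3 + 4*(2 - 1*(-6) - 1*4)/(-6 + 4)) = 22*(3 + 4*(2 + 6 - 4)/(-2)) = 22*(3 + 4*(-½)*4) = 22*(3 - 8) = 22*(-5) = -110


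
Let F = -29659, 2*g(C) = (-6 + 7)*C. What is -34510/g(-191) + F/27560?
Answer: 1896526331/5263960 ≈ 360.29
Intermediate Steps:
g(C) = C/2 (g(C) = ((-6 + 7)*C)/2 = (1*C)/2 = C/2)
-34510/g(-191) + F/27560 = -34510/((½)*(-191)) - 29659/27560 = -34510/(-191/2) - 29659*1/27560 = -34510*(-2/191) - 29659/27560 = 69020/191 - 29659/27560 = 1896526331/5263960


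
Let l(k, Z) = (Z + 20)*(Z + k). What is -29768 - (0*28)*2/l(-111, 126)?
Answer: -29768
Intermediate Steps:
l(k, Z) = (20 + Z)*(Z + k)
-29768 - (0*28)*2/l(-111, 126) = -29768 - (0*28)*2/(126² + 20*126 + 20*(-111) + 126*(-111)) = -29768 - 0*2/(15876 + 2520 - 2220 - 13986) = -29768 - 0/2190 = -29768 - 1*0 = -29768 + 0 = -29768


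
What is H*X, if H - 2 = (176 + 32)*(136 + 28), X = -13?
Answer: -443482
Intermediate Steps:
H = 34114 (H = 2 + (176 + 32)*(136 + 28) = 2 + 208*164 = 2 + 34112 = 34114)
H*X = 34114*(-13) = -443482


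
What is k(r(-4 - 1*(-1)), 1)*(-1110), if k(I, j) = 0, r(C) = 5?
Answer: 0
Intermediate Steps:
k(r(-4 - 1*(-1)), 1)*(-1110) = 0*(-1110) = 0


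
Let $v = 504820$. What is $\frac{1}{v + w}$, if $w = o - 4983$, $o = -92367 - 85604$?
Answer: $\frac{1}{321866} \approx 3.1069 \cdot 10^{-6}$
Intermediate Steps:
$o = -177971$
$w = -182954$ ($w = -177971 - 4983 = -182954$)
$\frac{1}{v + w} = \frac{1}{504820 - 182954} = \frac{1}{321866}$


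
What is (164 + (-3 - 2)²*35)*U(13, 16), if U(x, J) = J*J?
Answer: 265984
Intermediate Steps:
U(x, J) = J²
(164 + (-3 - 2)²*35)*U(13, 16) = (164 + (-3 - 2)²*35)*16² = (164 + (-5)²*35)*256 = (164 + 25*35)*256 = (164 + 875)*256 = 1039*256 = 265984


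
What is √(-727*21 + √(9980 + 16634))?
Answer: √(-15267 + √26614) ≈ 122.9*I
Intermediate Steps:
√(-727*21 + √(9980 + 16634)) = √(-15267 + √26614)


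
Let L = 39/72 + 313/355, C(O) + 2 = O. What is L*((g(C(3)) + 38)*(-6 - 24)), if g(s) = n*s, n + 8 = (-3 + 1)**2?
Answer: -206159/142 ≈ -1451.8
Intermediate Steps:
n = -4 (n = -8 + (-3 + 1)**2 = -8 + (-2)**2 = -8 + 4 = -4)
C(O) = -2 + O
g(s) = -4*s
L = 12127/8520 (L = 39*(1/72) + 313*(1/355) = 13/24 + 313/355 = 12127/8520 ≈ 1.4234)
L*((g(C(3)) + 38)*(-6 - 24)) = 12127*((-4*(-2 + 3) + 38)*(-6 - 24))/8520 = 12127*((-4*1 + 38)*(-30))/8520 = 12127*((-4 + 38)*(-30))/8520 = 12127*(34*(-30))/8520 = (12127/8520)*(-1020) = -206159/142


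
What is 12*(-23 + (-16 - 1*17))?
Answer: -672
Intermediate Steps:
12*(-23 + (-16 - 1*17)) = 12*(-23 + (-16 - 17)) = 12*(-23 - 33) = 12*(-56) = -672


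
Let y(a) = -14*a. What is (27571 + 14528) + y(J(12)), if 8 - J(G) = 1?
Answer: 42001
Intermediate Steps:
J(G) = 7 (J(G) = 8 - 1*1 = 8 - 1 = 7)
(27571 + 14528) + y(J(12)) = (27571 + 14528) - 14*7 = 42099 - 98 = 42001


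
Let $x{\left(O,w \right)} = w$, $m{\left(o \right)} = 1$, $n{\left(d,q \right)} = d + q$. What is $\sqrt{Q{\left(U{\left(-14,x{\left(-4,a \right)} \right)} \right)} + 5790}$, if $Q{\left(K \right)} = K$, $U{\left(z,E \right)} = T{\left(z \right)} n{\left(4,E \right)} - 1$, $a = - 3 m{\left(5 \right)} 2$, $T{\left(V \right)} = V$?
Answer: $\sqrt{5817} \approx 76.269$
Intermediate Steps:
$a = -6$ ($a = \left(-3\right) 1 \cdot 2 = \left(-3\right) 2 = -6$)
$U{\left(z,E \right)} = -1 + z \left(4 + E\right)$ ($U{\left(z,E \right)} = z \left(4 + E\right) - 1 = -1 + z \left(4 + E\right)$)
$\sqrt{Q{\left(U{\left(-14,x{\left(-4,a \right)} \right)} \right)} + 5790} = \sqrt{\left(-1 - 14 \left(4 - 6\right)\right) + 5790} = \sqrt{\left(-1 - -28\right) + 5790} = \sqrt{\left(-1 + 28\right) + 5790} = \sqrt{27 + 5790} = \sqrt{5817}$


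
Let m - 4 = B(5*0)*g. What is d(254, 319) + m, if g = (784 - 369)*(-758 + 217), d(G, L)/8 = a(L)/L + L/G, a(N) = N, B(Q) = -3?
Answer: 85543015/127 ≈ 6.7357e+5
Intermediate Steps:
d(G, L) = 8 + 8*L/G (d(G, L) = 8*(L/L + L/G) = 8*(1 + L/G) = 8 + 8*L/G)
g = -224515 (g = 415*(-541) = -224515)
m = 673549 (m = 4 - 3*(-224515) = 4 + 673545 = 673549)
d(254, 319) + m = (8 + 8*319/254) + 673549 = (8 + 8*319*(1/254)) + 673549 = (8 + 1276/127) + 673549 = 2292/127 + 673549 = 85543015/127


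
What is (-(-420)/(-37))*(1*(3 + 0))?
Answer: -1260/37 ≈ -34.054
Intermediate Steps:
(-(-420)/(-37))*(1*(3 + 0)) = (-(-420)*(-1)/37)*(1*3) = -42*10/37*3 = -420/37*3 = -1260/37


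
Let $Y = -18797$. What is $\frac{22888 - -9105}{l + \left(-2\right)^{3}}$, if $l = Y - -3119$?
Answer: $- \frac{1391}{682} \approx -2.0396$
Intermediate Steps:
$l = -15678$ ($l = -18797 - -3119 = -18797 + 3119 = -15678$)
$\frac{22888 - -9105}{l + \left(-2\right)^{3}} = \frac{22888 - -9105}{-15678 + \left(-2\right)^{3}} = \frac{22888 + 9105}{-15678 - 8} = \frac{31993}{-15686} = 31993 \left(- \frac{1}{15686}\right) = - \frac{1391}{682}$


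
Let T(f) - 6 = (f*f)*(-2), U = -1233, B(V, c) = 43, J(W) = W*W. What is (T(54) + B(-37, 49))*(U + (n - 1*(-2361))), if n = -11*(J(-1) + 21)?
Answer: -5123738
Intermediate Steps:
J(W) = W²
T(f) = 6 - 2*f² (T(f) = 6 + (f*f)*(-2) = 6 + f²*(-2) = 6 - 2*f²)
n = -242 (n = -11*((-1)² + 21) = -11*(1 + 21) = -11*22 = -242)
(T(54) + B(-37, 49))*(U + (n - 1*(-2361))) = ((6 - 2*54²) + 43)*(-1233 + (-242 - 1*(-2361))) = ((6 - 2*2916) + 43)*(-1233 + (-242 + 2361)) = ((6 - 5832) + 43)*(-1233 + 2119) = (-5826 + 43)*886 = -5783*886 = -5123738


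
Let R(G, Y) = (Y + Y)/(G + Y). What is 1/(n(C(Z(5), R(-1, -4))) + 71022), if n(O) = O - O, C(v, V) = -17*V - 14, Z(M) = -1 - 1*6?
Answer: 1/71022 ≈ 1.4080e-5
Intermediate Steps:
R(G, Y) = 2*Y/(G + Y) (R(G, Y) = (2*Y)/(G + Y) = 2*Y/(G + Y))
Z(M) = -7 (Z(M) = -1 - 6 = -7)
C(v, V) = -14 - 17*V
n(O) = 0
1/(n(C(Z(5), R(-1, -4))) + 71022) = 1/(0 + 71022) = 1/71022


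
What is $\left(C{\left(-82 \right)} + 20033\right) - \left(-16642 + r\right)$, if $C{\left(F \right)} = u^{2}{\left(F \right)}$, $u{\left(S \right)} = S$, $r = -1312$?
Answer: $44711$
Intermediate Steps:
$C{\left(F \right)} = F^{2}$
$\left(C{\left(-82 \right)} + 20033\right) - \left(-16642 + r\right) = \left(\left(-82\right)^{2} + 20033\right) + \left(16642 - -1312\right) = \left(6724 + 20033\right) + \left(16642 + 1312\right) = 26757 + 17954 = 44711$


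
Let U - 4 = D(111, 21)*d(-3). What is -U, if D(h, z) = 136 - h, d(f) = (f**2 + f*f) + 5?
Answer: -579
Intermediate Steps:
d(f) = 5 + 2*f**2 (d(f) = (f**2 + f**2) + 5 = 2*f**2 + 5 = 5 + 2*f**2)
U = 579 (U = 4 + (136 - 1*111)*(5 + 2*(-3)**2) = 4 + (136 - 111)*(5 + 2*9) = 4 + 25*(5 + 18) = 4 + 25*23 = 4 + 575 = 579)
-U = -1*579 = -579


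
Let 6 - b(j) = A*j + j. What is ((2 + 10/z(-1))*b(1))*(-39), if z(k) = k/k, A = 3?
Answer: -936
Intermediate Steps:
z(k) = 1
b(j) = 6 - 4*j (b(j) = 6 - (3*j + j) = 6 - 4*j)
((2 + 10/z(-1))*b(1))*(-39) = ((2 + 10/1)*(6 - 4*1))*(-39) = ((2 + 10*1)*(6 - 4))*(-39) = ((2 + 10)*2)*(-39) = (12*2)*(-39) = 24*(-39) = -936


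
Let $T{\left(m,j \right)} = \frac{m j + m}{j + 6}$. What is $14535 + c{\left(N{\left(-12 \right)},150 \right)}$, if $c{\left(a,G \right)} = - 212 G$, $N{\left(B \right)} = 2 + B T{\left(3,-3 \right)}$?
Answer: $-17265$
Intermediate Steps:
$T{\left(m,j \right)} = \frac{m + j m}{6 + j}$ ($T{\left(m,j \right)} = \frac{j m + m}{6 + j} = \frac{m + j m}{6 + j}$)
$N{\left(B \right)} = 2 - 2 B$ ($N{\left(B \right)} = 2 + B \frac{3 \left(1 - 3\right)}{6 - 3} = 2 + B 3 \cdot \frac{1}{3} \left(-2\right) = 2 + B \left(-2\right) = 2 - 2 B$)
$14535 + c{\left(N{\left(-12 \right)},150 \right)} = 14535 - 31800 = -17265$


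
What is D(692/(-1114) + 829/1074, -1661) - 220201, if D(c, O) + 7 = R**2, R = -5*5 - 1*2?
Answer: -219479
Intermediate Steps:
R = -27 (R = -25 - 2 = -27)
D(c, O) = 722 (D(c, O) = -7 + (-27)**2 = -7 + 729 = 722)
D(692/(-1114) + 829/1074, -1661) - 220201 = 722 - 220201 = -219479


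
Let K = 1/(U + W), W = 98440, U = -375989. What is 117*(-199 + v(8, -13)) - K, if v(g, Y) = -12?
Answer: -6851852162/277549 ≈ -24687.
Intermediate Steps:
K = -1/277549 (K = 1/(-375989 + 98440) = 1/(-277549) = -1/277549 ≈ -3.6030e-6)
117*(-199 + v(8, -13)) - K = 117*(-199 - 12) - 1*(-1/277549) = 117*(-211) + 1/277549 = -24687 + 1/277549 = -6851852162/277549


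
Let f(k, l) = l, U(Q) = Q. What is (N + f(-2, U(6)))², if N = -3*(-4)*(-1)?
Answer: 36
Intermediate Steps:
N = -12 (N = 12*(-1) = -12)
(N + f(-2, U(6)))² = (-12 + 6)² = (-6)² = 36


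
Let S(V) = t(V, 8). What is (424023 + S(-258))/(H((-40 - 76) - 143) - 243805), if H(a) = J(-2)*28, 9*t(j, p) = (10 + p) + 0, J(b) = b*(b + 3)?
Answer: -424025/243861 ≈ -1.7388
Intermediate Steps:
J(b) = b*(3 + b)
t(j, p) = 10/9 + p/9 (t(j, p) = ((10 + p) + 0)/9 = (10 + p)/9 = 10/9 + p/9)
S(V) = 2 (S(V) = 10/9 + (1/9)*8 = 10/9 + 8/9 = 2)
H(a) = -56 (H(a) = -2*(3 - 2)*28 = -2*1*28 = -2*28 = -56)
(424023 + S(-258))/(H((-40 - 76) - 143) - 243805) = (424023 + 2)/(-56 - 243805) = 424025/(-243861) = 424025*(-1/243861) = -424025/243861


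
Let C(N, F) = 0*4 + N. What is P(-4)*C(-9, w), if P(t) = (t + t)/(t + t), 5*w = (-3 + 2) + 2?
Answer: -9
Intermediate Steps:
w = 1/5 (w = ((-3 + 2) + 2)/5 = (-1 + 2)/5 = (1/5)*1 = 1/5 ≈ 0.20000)
C(N, F) = N (C(N, F) = 0 + N = N)
P(t) = 1 (P(t) = (2*t)/((2*t)) = (2*t)*(1/(2*t)) = 1)
P(-4)*C(-9, w) = 1*(-9) = -9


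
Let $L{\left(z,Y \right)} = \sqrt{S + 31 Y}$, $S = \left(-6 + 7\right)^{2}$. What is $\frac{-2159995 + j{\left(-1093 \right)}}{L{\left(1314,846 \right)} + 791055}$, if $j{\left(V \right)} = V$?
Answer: $- \frac{854769733920}{312883993399} + \frac{1080544 \sqrt{26227}}{312883993399} \approx -2.7313$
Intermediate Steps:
$S = 1$ ($S = 1^{2} = 1$)
$L{\left(z,Y \right)} = \sqrt{1 + 31 Y}$
$\frac{-2159995 + j{\left(-1093 \right)}}{L{\left(1314,846 \right)} + 791055} = \frac{-2159995 - 1093}{\sqrt{1 + 31 \cdot 846} + 791055} = - \frac{2161088}{\sqrt{1 + 26226} + 791055} = - \frac{2161088}{\sqrt{26227} + 791055} = - \frac{2161088}{791055 + \sqrt{26227}}$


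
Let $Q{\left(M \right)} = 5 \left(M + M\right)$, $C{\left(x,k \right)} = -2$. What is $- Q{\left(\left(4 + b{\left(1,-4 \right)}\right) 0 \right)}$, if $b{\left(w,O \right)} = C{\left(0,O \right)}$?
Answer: $0$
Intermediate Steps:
$b{\left(w,O \right)} = -2$
$Q{\left(M \right)} = 10 M$ ($Q{\left(M \right)} = 5 \cdot 2 M = 10 M$)
$- Q{\left(\left(4 + b{\left(1,-4 \right)}\right) 0 \right)} = - 10 \left(4 - 2\right) 0 = - 10 \cdot 2 \cdot 0 = - 10 \cdot 0 = \left(-1\right) 0 = 0$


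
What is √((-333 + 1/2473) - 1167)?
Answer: I*√9173591027/2473 ≈ 38.73*I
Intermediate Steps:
√((-333 + 1/2473) - 1167) = √(-823508/2473 - 1167) = √(-3709499/2473) = I*√9173591027/2473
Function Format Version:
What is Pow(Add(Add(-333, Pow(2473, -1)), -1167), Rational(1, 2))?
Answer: Mul(Rational(1, 2473), I, Pow(9173591027, Rational(1, 2))) ≈ Mul(38.730, I)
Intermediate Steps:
Pow(Add(Add(-333, Pow(2473, -1)), -1167), Rational(1, 2)) = Pow(Add(Add(-333, Rational(1, 2473)), -1167), Rational(1, 2)) = Pow(Add(Rational(-823508, 2473), -1167), Rational(1, 2)) = Pow(Rational(-3709499, 2473), Rational(1, 2)) = Mul(Rational(1, 2473), I, Pow(9173591027, Rational(1, 2)))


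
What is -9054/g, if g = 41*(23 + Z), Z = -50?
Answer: 1006/123 ≈ 8.1789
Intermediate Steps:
g = -1107 (g = 41*(23 - 50) = 41*(-27) = -1107)
-9054/g = -9054/(-1107) = -9054*(-1/1107) = 1006/123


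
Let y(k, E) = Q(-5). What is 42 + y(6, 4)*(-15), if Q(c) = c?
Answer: 117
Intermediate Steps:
y(k, E) = -5
42 + y(6, 4)*(-15) = 42 - 5*(-15) = 42 + 75 = 117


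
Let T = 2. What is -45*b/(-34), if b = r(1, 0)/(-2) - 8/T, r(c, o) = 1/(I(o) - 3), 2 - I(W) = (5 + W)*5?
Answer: -9315/1768 ≈ -5.2687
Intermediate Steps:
I(W) = -23 - 5*W (I(W) = 2 - (5 + W)*5 = 2 - (25 + 5*W) = 2 + (-25 - 5*W) = -23 - 5*W)
r(c, o) = 1/(-26 - 5*o) (r(c, o) = 1/((-23 - 5*o) - 3) = 1/(-26 - 5*o))
b = -207/52 (b = -1/(26 + 5*0)/(-2) - 8/2 = -1/(26 + 0)*(-½) - 8*½ = -1/26*(-½) - 4 = 1/52 - 4 = -207/52 ≈ -3.9808)
-45*b/(-34) = -45*(-207/52)/(-34) = (9315/52)*(-1/34) = -9315/1768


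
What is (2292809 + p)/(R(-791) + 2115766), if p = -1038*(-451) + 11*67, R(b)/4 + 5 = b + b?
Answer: 1380842/1054709 ≈ 1.3092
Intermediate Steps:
R(b) = -20 + 8*b (R(b) = -20 + 4*(b + b) = -20 + 4*(2*b) = -20 + 8*b)
p = 468875 (p = 468138 + 737 = 468875)
(2292809 + p)/(R(-791) + 2115766) = (2292809 + 468875)/((-20 + 8*(-791)) + 2115766) = 2761684/((-20 - 6328) + 2115766) = 2761684/(-6348 + 2115766) = 2761684/2109418 = 2761684*(1/2109418) = 1380842/1054709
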